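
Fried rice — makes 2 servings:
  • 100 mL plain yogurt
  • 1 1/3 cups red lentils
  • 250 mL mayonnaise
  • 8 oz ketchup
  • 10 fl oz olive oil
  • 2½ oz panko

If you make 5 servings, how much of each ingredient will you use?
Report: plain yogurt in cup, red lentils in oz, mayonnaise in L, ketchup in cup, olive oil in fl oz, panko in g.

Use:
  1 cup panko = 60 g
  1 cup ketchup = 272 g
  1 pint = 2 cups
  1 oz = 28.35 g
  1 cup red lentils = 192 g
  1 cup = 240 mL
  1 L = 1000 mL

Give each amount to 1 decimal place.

Scaling factor: 5/2 = 2.5.
plain yogurt: 100 mL × 5/2 ÷ 240 mL/cup ≈ 1.0 cup
red lentils: 4/3 cup × 5/2 × 192 g/cup ÷ 28.35 g/oz ≈ 22.6 oz
mayonnaise: 250 mL × 5/2 ÷ 1000 mL/L ≈ 0.6 L
ketchup: 8 oz × 5/2 × 28.35 g/oz ÷ 272 g/cup ≈ 2.1 cup
olive oil: 10 fl oz × 5/2 = 25.0 fl oz
panko: 2.5 oz × 5/2 × 28.35 g/oz ≈ 177.2 g

plain yogurt: 1.0 cup; red lentils: 22.6 oz; mayonnaise: 0.6 L; ketchup: 2.1 cup; olive oil: 25.0 fl oz; panko: 177.2 g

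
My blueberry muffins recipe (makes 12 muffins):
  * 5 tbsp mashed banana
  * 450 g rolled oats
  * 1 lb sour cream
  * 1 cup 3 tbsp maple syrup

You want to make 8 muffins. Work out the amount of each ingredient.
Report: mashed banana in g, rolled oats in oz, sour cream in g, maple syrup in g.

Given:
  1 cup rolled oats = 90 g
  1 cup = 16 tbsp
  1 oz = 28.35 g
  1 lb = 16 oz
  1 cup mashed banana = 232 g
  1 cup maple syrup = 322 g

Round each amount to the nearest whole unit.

mashed banana: 48 g; rolled oats: 11 oz; sour cream: 302 g; maple syrup: 255 g

Scaling factor: 8/12 = 2/3.
mashed banana: 5 tbsp × 2/3 ÷ 16 tbsp/cup × 232 g/cup ≈ 48 g
rolled oats: 450 g × 2/3 ÷ 28.35 g/oz ≈ 11 oz
sour cream: 1 lb × 2/3 × 16 oz/lb × 28.35 g/oz ≈ 302 g
maple syrup: (1 cup + 3 tbsp = 1.1875 cup) × 2/3 × 322 g/cup ≈ 255 g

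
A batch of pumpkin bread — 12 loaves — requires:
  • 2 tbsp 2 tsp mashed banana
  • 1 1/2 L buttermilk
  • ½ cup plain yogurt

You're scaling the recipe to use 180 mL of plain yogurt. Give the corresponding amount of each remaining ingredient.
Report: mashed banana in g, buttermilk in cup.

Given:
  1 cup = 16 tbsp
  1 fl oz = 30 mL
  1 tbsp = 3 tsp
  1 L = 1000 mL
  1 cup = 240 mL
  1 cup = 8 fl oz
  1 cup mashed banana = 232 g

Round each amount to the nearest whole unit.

The original recipe has 120 mL of plain yogurt, so the scaling factor is 180 ÷ 120 = 3/2 = 1.5.
mashed banana: (2 tbsp + 2 tsp = 8/3 tbsp) × 3/2 ÷ 16 tbsp/cup × 232 g/cup = 58 g
buttermilk: 1.5 L × 3/2 × 1000 mL/L ÷ 240 mL/cup ≈ 9 cup

mashed banana: 58 g; buttermilk: 9 cup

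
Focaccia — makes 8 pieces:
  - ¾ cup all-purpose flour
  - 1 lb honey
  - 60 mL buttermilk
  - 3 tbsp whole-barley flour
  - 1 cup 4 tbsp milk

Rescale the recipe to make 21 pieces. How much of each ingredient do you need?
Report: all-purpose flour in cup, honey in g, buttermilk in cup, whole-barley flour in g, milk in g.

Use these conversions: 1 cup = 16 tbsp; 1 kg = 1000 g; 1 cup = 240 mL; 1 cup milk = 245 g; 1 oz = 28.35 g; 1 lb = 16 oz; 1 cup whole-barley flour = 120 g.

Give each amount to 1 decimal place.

all-purpose flour: 2.0 cup; honey: 1190.7 g; buttermilk: 0.7 cup; whole-barley flour: 59.1 g; milk: 803.9 g

Scaling factor: 21/8 = 2.625.
all-purpose flour: 0.75 cup × 21/8 ≈ 2.0 cup
honey: 1 lb × 21/8 × 16 oz/lb × 28.35 g/oz = 1190.7 g
buttermilk: 60 mL × 21/8 ÷ 240 mL/cup ≈ 0.7 cup
whole-barley flour: 3 tbsp × 21/8 ÷ 16 tbsp/cup × 120 g/cup ≈ 59.1 g
milk: (1 cup + 4 tbsp = 1.25 cup) × 21/8 × 245 g/cup ≈ 803.9 g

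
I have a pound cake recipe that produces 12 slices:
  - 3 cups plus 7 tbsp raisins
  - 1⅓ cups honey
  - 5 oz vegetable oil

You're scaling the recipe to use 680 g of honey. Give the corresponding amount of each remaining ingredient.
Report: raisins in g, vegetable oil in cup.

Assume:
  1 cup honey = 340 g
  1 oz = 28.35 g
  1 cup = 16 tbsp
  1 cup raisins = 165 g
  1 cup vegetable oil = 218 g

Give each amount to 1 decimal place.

The original recipe has 1360/3 g of honey, so the scaling factor is 680 ÷ 1360/3 = 3/2 = 1.5.
raisins: (3 cup + 7 tbsp = 3.4375 cup) × 3/2 × 165 g/cup ≈ 850.8 g
vegetable oil: 5 oz × 3/2 × 28.35 g/oz ÷ 218 g/cup ≈ 1.0 cup

raisins: 850.8 g; vegetable oil: 1.0 cup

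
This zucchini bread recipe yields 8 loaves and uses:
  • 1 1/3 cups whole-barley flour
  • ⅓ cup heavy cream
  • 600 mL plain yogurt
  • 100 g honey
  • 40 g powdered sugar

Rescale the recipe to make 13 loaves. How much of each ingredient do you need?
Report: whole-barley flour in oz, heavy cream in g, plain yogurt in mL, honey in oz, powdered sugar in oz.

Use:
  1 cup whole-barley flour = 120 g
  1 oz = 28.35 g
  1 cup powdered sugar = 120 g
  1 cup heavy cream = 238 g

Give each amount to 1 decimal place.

Scaling factor: 13/8 = 1.625.
whole-barley flour: 4/3 cup × 13/8 × 120 g/cup ÷ 28.35 g/oz ≈ 9.2 oz
heavy cream: 1/3 cup × 13/8 × 238 g/cup ≈ 128.9 g
plain yogurt: 600 mL × 13/8 = 975.0 mL
honey: 100 g × 13/8 ÷ 28.35 g/oz ≈ 5.7 oz
powdered sugar: 40 g × 13/8 ÷ 28.35 g/oz ≈ 2.3 oz

whole-barley flour: 9.2 oz; heavy cream: 128.9 g; plain yogurt: 975.0 mL; honey: 5.7 oz; powdered sugar: 2.3 oz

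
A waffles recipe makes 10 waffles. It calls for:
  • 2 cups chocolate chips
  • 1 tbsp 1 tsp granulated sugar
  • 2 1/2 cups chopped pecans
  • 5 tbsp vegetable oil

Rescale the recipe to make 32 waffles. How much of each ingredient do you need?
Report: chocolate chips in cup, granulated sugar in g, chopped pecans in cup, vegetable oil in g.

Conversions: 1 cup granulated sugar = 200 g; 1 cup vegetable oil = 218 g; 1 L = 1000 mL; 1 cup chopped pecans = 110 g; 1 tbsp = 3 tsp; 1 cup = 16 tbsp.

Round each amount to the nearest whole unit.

Scaling factor: 32/10 = 16/5 = 3.2.
chocolate chips: 2 cup × 16/5 ≈ 6 cup
granulated sugar: (1 tbsp + 1 tsp = 4/3 tbsp) × 16/5 ÷ 16 tbsp/cup × 200 g/cup ≈ 53 g
chopped pecans: 2.5 cup × 16/5 = 8 cup
vegetable oil: 5 tbsp × 16/5 ÷ 16 tbsp/cup × 218 g/cup = 218 g

chocolate chips: 6 cup; granulated sugar: 53 g; chopped pecans: 8 cup; vegetable oil: 218 g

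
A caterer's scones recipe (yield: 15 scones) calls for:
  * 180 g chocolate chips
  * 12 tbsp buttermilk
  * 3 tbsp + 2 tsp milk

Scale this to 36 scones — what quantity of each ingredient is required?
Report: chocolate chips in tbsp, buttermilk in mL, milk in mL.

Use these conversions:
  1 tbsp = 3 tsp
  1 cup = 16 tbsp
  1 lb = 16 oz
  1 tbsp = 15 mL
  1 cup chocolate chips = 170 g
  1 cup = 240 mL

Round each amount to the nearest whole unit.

Scaling factor: 36/15 = 12/5 = 2.4.
chocolate chips: 180 g × 12/5 ÷ 170 g/cup × 16 tbsp/cup ≈ 41 tbsp
buttermilk: 12 tbsp × 12/5 × 15 mL/tbsp = 432 mL
milk: (3 tbsp + 2 tsp = 11/3 tbsp) × 12/5 × 15 mL/tbsp = 132 mL

chocolate chips: 41 tbsp; buttermilk: 432 mL; milk: 132 mL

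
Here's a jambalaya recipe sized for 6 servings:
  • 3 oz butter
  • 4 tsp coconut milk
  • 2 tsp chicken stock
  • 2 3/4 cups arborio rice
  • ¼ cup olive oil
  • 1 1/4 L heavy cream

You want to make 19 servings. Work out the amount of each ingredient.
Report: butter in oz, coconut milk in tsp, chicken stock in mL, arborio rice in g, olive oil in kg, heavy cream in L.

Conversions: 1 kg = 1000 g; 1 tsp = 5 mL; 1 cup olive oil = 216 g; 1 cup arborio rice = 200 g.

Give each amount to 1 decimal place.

butter: 9.5 oz; coconut milk: 12.7 tsp; chicken stock: 31.7 mL; arborio rice: 1741.7 g; olive oil: 0.2 kg; heavy cream: 4.0 L

Scaling factor: 19/6.
butter: 3 oz × 19/6 = 9.5 oz
coconut milk: 4 tsp × 19/6 ≈ 12.7 tsp
chicken stock: 2 tsp × 19/6 × 5 mL/tsp ≈ 31.7 mL
arborio rice: 2.75 cup × 19/6 × 200 g/cup ≈ 1741.7 g
olive oil: 0.25 cup × 19/6 × 216 g/cup ÷ 1000 g/kg ≈ 0.2 kg
heavy cream: 1.25 L × 19/6 ≈ 4.0 L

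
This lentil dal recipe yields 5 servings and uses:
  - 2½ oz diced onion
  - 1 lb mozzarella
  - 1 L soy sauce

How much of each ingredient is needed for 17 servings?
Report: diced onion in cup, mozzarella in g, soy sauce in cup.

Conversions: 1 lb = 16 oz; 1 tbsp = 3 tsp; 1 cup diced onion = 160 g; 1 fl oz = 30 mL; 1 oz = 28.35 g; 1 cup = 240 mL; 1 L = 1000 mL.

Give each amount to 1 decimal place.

diced onion: 1.5 cup; mozzarella: 1542.2 g; soy sauce: 14.2 cup

Scaling factor: 17/5 = 3.4.
diced onion: 2.5 oz × 17/5 × 28.35 g/oz ÷ 160 g/cup ≈ 1.5 cup
mozzarella: 1 lb × 17/5 × 16 oz/lb × 28.35 g/oz ≈ 1542.2 g
soy sauce: 1 L × 17/5 × 1000 mL/L ÷ 240 mL/cup ≈ 14.2 cup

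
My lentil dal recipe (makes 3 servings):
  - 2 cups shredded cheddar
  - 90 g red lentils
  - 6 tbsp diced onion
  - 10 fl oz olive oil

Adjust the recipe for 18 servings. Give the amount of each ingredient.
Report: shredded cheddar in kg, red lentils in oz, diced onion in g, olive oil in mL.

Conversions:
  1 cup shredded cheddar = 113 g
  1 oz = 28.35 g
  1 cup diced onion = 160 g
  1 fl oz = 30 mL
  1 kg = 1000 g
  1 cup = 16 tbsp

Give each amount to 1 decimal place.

Scaling factor: 18/3 = 6.
shredded cheddar: 2 cup × 6 × 113 g/cup ÷ 1000 g/kg ≈ 1.4 kg
red lentils: 90 g × 6 ÷ 28.35 g/oz ≈ 19.0 oz
diced onion: 6 tbsp × 6 ÷ 16 tbsp/cup × 160 g/cup = 360.0 g
olive oil: 10 fl oz × 6 × 30 mL/fl oz = 1800.0 mL

shredded cheddar: 1.4 kg; red lentils: 19.0 oz; diced onion: 360.0 g; olive oil: 1800.0 mL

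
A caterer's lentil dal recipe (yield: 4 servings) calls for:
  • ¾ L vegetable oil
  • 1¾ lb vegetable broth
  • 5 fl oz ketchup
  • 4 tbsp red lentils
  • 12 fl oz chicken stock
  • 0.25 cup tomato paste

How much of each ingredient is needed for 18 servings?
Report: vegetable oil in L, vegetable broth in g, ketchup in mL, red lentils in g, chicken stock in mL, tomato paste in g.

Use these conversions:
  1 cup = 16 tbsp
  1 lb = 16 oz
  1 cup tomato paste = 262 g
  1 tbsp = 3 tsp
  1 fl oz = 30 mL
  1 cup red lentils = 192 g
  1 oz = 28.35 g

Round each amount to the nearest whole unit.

vegetable oil: 3 L; vegetable broth: 3572 g; ketchup: 675 mL; red lentils: 216 g; chicken stock: 1620 mL; tomato paste: 295 g

Scaling factor: 18/4 = 9/2 = 4.5.
vegetable oil: 0.75 L × 9/2 ≈ 3 L
vegetable broth: 1.75 lb × 9/2 × 16 oz/lb × 28.35 g/oz ≈ 3572 g
ketchup: 5 fl oz × 9/2 × 30 mL/fl oz = 675 mL
red lentils: 4 tbsp × 9/2 ÷ 16 tbsp/cup × 192 g/cup = 216 g
chicken stock: 12 fl oz × 9/2 × 30 mL/fl oz = 1620 mL
tomato paste: 0.25 cup × 9/2 × 262 g/cup ≈ 295 g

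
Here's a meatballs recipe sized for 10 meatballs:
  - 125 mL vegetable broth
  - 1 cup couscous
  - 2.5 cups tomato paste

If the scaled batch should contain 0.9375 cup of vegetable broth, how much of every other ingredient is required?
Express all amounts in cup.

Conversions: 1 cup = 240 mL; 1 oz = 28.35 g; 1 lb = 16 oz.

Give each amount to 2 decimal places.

The original recipe has 25/48 cup of vegetable broth, so the scaling factor is 0.9375 ÷ 25/48 = 9/5 = 1.8.
couscous: 1 cup × 9/5 = 1.80 cup
tomato paste: 2.5 cup × 9/5 = 4.50 cup

couscous: 1.80 cup; tomato paste: 4.50 cup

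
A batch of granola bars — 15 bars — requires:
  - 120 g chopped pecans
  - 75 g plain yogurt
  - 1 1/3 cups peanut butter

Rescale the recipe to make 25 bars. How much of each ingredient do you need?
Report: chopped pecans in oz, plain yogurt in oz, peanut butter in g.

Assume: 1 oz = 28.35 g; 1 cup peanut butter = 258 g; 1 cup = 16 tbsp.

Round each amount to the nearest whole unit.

chopped pecans: 7 oz; plain yogurt: 4 oz; peanut butter: 573 g

Scaling factor: 25/15 = 5/3.
chopped pecans: 120 g × 5/3 ÷ 28.35 g/oz ≈ 7 oz
plain yogurt: 75 g × 5/3 ÷ 28.35 g/oz ≈ 4 oz
peanut butter: 4/3 cup × 5/3 × 258 g/cup ≈ 573 g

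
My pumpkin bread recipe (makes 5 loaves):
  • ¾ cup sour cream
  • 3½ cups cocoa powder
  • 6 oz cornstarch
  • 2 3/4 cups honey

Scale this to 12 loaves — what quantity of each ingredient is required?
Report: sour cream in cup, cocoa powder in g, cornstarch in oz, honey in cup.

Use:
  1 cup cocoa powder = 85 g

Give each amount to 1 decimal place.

Scaling factor: 12/5 = 2.4.
sour cream: 0.75 cup × 12/5 = 1.8 cup
cocoa powder: 3.5 cup × 12/5 × 85 g/cup = 714.0 g
cornstarch: 6 oz × 12/5 = 14.4 oz
honey: 2.75 cup × 12/5 = 6.6 cup

sour cream: 1.8 cup; cocoa powder: 714.0 g; cornstarch: 14.4 oz; honey: 6.6 cup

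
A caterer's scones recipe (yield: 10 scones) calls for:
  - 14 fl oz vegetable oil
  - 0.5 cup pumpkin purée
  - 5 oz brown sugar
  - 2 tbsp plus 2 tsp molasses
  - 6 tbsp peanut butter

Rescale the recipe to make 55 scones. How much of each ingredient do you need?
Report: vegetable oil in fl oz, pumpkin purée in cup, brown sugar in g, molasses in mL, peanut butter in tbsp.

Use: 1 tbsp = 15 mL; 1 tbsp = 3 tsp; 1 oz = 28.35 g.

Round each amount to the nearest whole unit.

vegetable oil: 77 fl oz; pumpkin purée: 3 cup; brown sugar: 780 g; molasses: 220 mL; peanut butter: 33 tbsp

Scaling factor: 55/10 = 11/2 = 5.5.
vegetable oil: 14 fl oz × 11/2 = 77 fl oz
pumpkin purée: 0.5 cup × 11/2 ≈ 3 cup
brown sugar: 5 oz × 11/2 × 28.35 g/oz ≈ 780 g
molasses: (2 tbsp + 2 tsp = 8/3 tbsp) × 11/2 × 15 mL/tbsp = 220 mL
peanut butter: 6 tbsp × 11/2 = 33 tbsp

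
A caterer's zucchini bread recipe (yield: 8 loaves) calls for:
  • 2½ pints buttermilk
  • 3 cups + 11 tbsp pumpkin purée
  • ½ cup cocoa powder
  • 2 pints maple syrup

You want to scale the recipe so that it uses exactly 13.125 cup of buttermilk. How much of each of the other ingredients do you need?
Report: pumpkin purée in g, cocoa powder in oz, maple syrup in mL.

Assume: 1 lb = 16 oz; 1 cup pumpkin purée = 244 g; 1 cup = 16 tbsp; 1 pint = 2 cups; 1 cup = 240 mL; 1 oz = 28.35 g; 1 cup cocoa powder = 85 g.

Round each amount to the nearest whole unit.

pumpkin purée: 2362 g; cocoa powder: 4 oz; maple syrup: 2520 mL

The original recipe has 5 cup of buttermilk, so the scaling factor is 13.125 ÷ 5 = 21/8 = 2.625.
pumpkin purée: (3 cup + 11 tbsp = 3.6875 cup) × 21/8 × 244 g/cup ≈ 2362 g
cocoa powder: 0.5 cup × 21/8 × 85 g/cup ÷ 28.35 g/oz ≈ 4 oz
maple syrup: 2 pint × 21/8 × 2 cup/pint × 240 mL/cup = 2520 mL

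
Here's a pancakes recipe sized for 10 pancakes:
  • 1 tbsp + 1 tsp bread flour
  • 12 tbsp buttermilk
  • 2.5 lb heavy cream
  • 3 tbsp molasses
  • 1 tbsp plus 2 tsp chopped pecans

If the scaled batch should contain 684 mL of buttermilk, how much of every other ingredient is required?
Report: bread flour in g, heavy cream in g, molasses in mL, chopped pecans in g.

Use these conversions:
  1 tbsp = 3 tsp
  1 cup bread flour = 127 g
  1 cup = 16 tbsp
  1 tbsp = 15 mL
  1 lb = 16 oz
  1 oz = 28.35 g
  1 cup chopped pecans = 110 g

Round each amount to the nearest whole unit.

bread flour: 40 g; heavy cream: 4309 g; molasses: 171 mL; chopped pecans: 44 g

The original recipe has 180 mL of buttermilk, so the scaling factor is 684 ÷ 180 = 19/5 = 3.8.
bread flour: (1 tbsp + 1 tsp = 4/3 tbsp) × 19/5 ÷ 16 tbsp/cup × 127 g/cup ≈ 40 g
heavy cream: 2.5 lb × 19/5 × 16 oz/lb × 28.35 g/oz ≈ 4309 g
molasses: 3 tbsp × 19/5 × 15 mL/tbsp = 171 mL
chopped pecans: (1 tbsp + 2 tsp = 5/3 tbsp) × 19/5 ÷ 16 tbsp/cup × 110 g/cup ≈ 44 g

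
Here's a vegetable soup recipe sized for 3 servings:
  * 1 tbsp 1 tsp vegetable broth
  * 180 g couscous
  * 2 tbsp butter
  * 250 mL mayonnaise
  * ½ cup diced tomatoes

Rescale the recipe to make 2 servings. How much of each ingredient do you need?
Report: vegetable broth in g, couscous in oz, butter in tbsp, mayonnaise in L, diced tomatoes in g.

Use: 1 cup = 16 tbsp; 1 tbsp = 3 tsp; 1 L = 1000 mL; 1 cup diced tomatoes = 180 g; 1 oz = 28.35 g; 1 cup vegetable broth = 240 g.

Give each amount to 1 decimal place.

vegetable broth: 13.3 g; couscous: 4.2 oz; butter: 1.3 tbsp; mayonnaise: 0.2 L; diced tomatoes: 60.0 g

Scaling factor: 2/3.
vegetable broth: (1 tbsp + 1 tsp = 4/3 tbsp) × 2/3 ÷ 16 tbsp/cup × 240 g/cup ≈ 13.3 g
couscous: 180 g × 2/3 ÷ 28.35 g/oz ≈ 4.2 oz
butter: 2 tbsp × 2/3 ≈ 1.3 tbsp
mayonnaise: 250 mL × 2/3 ÷ 1000 mL/L ≈ 0.2 L
diced tomatoes: 0.5 cup × 2/3 × 180 g/cup = 60.0 g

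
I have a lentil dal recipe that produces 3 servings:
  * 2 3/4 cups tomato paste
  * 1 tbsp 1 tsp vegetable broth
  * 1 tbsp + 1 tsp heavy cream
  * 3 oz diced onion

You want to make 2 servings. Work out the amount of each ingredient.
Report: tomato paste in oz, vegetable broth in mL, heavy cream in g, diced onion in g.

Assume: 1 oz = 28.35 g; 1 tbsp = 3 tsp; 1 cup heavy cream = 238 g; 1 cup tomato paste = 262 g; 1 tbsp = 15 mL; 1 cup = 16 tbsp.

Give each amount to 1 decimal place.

Scaling factor: 2/3.
tomato paste: 2.75 cup × 2/3 × 262 g/cup ÷ 28.35 g/oz ≈ 16.9 oz
vegetable broth: (1 tbsp + 1 tsp = 4/3 tbsp) × 2/3 × 15 mL/tbsp ≈ 13.3 mL
heavy cream: (1 tbsp + 1 tsp = 4/3 tbsp) × 2/3 ÷ 16 tbsp/cup × 238 g/cup ≈ 13.2 g
diced onion: 3 oz × 2/3 × 28.35 g/oz = 56.7 g

tomato paste: 16.9 oz; vegetable broth: 13.3 mL; heavy cream: 13.2 g; diced onion: 56.7 g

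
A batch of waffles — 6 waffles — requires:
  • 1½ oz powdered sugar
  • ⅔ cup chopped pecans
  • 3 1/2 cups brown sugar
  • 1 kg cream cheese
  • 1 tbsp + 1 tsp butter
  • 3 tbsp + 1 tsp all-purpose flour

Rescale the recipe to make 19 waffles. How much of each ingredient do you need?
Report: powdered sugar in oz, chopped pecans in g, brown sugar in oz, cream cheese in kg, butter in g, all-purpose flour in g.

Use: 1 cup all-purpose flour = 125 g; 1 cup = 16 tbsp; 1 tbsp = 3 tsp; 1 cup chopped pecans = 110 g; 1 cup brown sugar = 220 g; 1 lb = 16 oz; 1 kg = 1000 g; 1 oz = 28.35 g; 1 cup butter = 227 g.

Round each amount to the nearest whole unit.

Scaling factor: 19/6.
powdered sugar: 1.5 oz × 19/6 ≈ 5 oz
chopped pecans: 2/3 cup × 19/6 × 110 g/cup ≈ 232 g
brown sugar: 3.5 cup × 19/6 × 220 g/cup ÷ 28.35 g/oz ≈ 86 oz
cream cheese: 1 kg × 19/6 ≈ 3 kg
butter: (1 tbsp + 1 tsp = 4/3 tbsp) × 19/6 ÷ 16 tbsp/cup × 227 g/cup ≈ 60 g
all-purpose flour: (3 tbsp + 1 tsp = 10/3 tbsp) × 19/6 ÷ 16 tbsp/cup × 125 g/cup ≈ 82 g

powdered sugar: 5 oz; chopped pecans: 232 g; brown sugar: 86 oz; cream cheese: 3 kg; butter: 60 g; all-purpose flour: 82 g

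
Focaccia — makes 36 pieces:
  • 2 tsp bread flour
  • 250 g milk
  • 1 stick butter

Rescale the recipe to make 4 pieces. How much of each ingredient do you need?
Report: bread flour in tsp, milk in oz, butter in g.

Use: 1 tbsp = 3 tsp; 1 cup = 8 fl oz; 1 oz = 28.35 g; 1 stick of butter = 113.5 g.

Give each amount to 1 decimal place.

bread flour: 0.2 tsp; milk: 1.0 oz; butter: 12.6 g

Scaling factor: 4/36 = 1/9.
bread flour: 2 tsp × 1/9 ≈ 0.2 tsp
milk: 250 g × 1/9 ÷ 28.35 g/oz ≈ 1.0 oz
butter: 1 stick × 1/9 × 113.5 g/stick ≈ 12.6 g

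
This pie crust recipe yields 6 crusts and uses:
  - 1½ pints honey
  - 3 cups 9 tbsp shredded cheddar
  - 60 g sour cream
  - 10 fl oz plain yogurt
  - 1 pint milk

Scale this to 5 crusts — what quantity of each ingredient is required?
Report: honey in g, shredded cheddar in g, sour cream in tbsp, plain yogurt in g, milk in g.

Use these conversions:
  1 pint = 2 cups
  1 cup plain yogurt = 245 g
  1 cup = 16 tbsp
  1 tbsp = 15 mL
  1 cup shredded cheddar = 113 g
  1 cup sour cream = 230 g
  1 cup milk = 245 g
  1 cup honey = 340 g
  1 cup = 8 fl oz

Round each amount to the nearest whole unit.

Scaling factor: 5/6.
honey: 1.5 pint × 5/6 × 2 cup/pint × 340 g/cup = 850 g
shredded cheddar: (3 cup + 9 tbsp = 3.5625 cup) × 5/6 × 113 g/cup ≈ 335 g
sour cream: 60 g × 5/6 ÷ 230 g/cup × 16 tbsp/cup ≈ 3 tbsp
plain yogurt: 10 fl oz × 5/6 ÷ 8 fl oz/cup × 245 g/cup ≈ 255 g
milk: 1 pint × 5/6 × 2 cup/pint × 245 g/cup ≈ 408 g

honey: 850 g; shredded cheddar: 335 g; sour cream: 3 tbsp; plain yogurt: 255 g; milk: 408 g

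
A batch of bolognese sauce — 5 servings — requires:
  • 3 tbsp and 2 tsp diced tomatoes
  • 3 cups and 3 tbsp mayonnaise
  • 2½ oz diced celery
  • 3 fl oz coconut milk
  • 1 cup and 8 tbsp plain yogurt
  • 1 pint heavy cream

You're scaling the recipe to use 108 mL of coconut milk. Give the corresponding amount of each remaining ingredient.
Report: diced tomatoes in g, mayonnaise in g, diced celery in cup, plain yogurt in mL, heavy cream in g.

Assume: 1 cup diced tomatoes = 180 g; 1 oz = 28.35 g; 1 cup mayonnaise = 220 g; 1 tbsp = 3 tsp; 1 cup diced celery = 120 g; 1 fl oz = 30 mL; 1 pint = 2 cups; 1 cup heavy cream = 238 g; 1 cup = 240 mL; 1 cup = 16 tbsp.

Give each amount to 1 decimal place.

diced tomatoes: 49.5 g; mayonnaise: 841.5 g; diced celery: 0.7 cup; plain yogurt: 432.0 mL; heavy cream: 571.2 g

The original recipe has 90 mL of coconut milk, so the scaling factor is 108 ÷ 90 = 6/5 = 1.2.
diced tomatoes: (3 tbsp + 2 tsp = 11/3 tbsp) × 6/5 ÷ 16 tbsp/cup × 180 g/cup = 49.5 g
mayonnaise: (3 cup + 3 tbsp = 3.1875 cup) × 6/5 × 220 g/cup = 841.5 g
diced celery: 2.5 oz × 6/5 × 28.35 g/oz ÷ 120 g/cup ≈ 0.7 cup
plain yogurt: (1 cup + 8 tbsp = 1.5 cup) × 6/5 × 240 mL/cup = 432.0 mL
heavy cream: 1 pint × 6/5 × 2 cup/pint × 238 g/cup = 571.2 g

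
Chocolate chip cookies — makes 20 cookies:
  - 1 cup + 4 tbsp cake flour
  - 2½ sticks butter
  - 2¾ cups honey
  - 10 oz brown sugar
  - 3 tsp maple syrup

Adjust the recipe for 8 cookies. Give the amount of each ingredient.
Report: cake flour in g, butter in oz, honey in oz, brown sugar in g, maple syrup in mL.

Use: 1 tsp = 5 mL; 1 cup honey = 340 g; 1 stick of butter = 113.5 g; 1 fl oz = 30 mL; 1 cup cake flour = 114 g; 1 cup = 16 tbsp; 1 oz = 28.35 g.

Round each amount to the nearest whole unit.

cake flour: 57 g; butter: 4 oz; honey: 13 oz; brown sugar: 113 g; maple syrup: 6 mL

Scaling factor: 8/20 = 2/5 = 0.4.
cake flour: (1 cup + 4 tbsp = 1.25 cup) × 2/5 × 114 g/cup = 57 g
butter: 2.5 stick × 2/5 × 113.5 g/stick ÷ 28.35 g/oz ≈ 4 oz
honey: 2.75 cup × 2/5 × 340 g/cup ÷ 28.35 g/oz ≈ 13 oz
brown sugar: 10 oz × 2/5 × 28.35 g/oz ≈ 113 g
maple syrup: 3 tsp × 2/5 × 5 mL/tsp = 6 mL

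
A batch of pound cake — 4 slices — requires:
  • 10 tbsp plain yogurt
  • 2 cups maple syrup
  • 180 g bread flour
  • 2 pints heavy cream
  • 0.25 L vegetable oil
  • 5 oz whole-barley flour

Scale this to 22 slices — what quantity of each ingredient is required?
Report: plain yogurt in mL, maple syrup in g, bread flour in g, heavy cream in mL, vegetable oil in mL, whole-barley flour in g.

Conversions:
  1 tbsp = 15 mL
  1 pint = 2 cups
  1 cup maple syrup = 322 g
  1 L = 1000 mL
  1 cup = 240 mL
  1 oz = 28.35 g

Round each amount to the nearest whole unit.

Scaling factor: 22/4 = 11/2 = 5.5.
plain yogurt: 10 tbsp × 11/2 × 15 mL/tbsp = 825 mL
maple syrup: 2 cup × 11/2 × 322 g/cup = 3542 g
bread flour: 180 g × 11/2 = 990 g
heavy cream: 2 pint × 11/2 × 2 cup/pint × 240 mL/cup = 5280 mL
vegetable oil: 0.25 L × 11/2 × 1000 mL/L = 1375 mL
whole-barley flour: 5 oz × 11/2 × 28.35 g/oz ≈ 780 g

plain yogurt: 825 mL; maple syrup: 3542 g; bread flour: 990 g; heavy cream: 5280 mL; vegetable oil: 1375 mL; whole-barley flour: 780 g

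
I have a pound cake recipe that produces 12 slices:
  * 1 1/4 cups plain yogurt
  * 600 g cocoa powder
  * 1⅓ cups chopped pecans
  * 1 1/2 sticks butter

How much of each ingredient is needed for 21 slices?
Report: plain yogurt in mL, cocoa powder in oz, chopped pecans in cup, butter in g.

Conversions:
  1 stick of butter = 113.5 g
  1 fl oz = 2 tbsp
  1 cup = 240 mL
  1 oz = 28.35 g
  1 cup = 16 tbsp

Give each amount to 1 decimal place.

Scaling factor: 21/12 = 7/4 = 1.75.
plain yogurt: 1.25 cup × 7/4 × 240 mL/cup = 525.0 mL
cocoa powder: 600 g × 7/4 ÷ 28.35 g/oz ≈ 37.0 oz
chopped pecans: 4/3 cup × 7/4 ≈ 2.3 cup
butter: 1.5 stick × 7/4 × 113.5 g/stick ≈ 297.9 g

plain yogurt: 525.0 mL; cocoa powder: 37.0 oz; chopped pecans: 2.3 cup; butter: 297.9 g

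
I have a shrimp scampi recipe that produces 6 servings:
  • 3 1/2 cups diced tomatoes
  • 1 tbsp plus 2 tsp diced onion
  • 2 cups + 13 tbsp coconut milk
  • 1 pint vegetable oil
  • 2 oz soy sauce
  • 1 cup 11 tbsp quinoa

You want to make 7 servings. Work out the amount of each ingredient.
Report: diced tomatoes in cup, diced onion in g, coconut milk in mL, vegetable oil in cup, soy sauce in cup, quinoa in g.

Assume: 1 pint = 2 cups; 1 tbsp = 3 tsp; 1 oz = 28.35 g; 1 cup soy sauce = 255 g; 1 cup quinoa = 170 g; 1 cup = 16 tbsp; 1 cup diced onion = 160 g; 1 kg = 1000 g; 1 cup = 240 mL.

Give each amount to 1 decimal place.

Scaling factor: 7/6.
diced tomatoes: 3.5 cup × 7/6 ≈ 4.1 cup
diced onion: (1 tbsp + 2 tsp = 5/3 tbsp) × 7/6 ÷ 16 tbsp/cup × 160 g/cup ≈ 19.4 g
coconut milk: (2 cup + 13 tbsp = 2.8125 cup) × 7/6 × 240 mL/cup = 787.5 mL
vegetable oil: 1 pint × 7/6 × 2 cup/pint ≈ 2.3 cup
soy sauce: 2 oz × 7/6 × 28.35 g/oz ÷ 255 g/cup ≈ 0.3 cup
quinoa: (1 cup + 11 tbsp = 1.6875 cup) × 7/6 × 170 g/cup ≈ 334.7 g

diced tomatoes: 4.1 cup; diced onion: 19.4 g; coconut milk: 787.5 mL; vegetable oil: 2.3 cup; soy sauce: 0.3 cup; quinoa: 334.7 g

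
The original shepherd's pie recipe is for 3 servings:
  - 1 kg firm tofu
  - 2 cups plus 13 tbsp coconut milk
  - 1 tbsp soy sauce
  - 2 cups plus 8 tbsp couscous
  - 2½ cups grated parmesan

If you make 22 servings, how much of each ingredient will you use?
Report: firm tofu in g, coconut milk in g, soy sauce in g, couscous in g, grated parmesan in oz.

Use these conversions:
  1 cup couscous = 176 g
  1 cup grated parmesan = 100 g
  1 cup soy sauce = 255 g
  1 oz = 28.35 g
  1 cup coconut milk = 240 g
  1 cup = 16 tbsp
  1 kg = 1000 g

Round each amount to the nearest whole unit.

Scaling factor: 22/3.
firm tofu: 1 kg × 22/3 × 1000 g/kg ≈ 7333 g
coconut milk: (2 cup + 13 tbsp = 2.8125 cup) × 22/3 × 240 g/cup = 4950 g
soy sauce: 1 tbsp × 22/3 ÷ 16 tbsp/cup × 255 g/cup ≈ 117 g
couscous: (2 cup + 8 tbsp = 2.5 cup) × 22/3 × 176 g/cup ≈ 3227 g
grated parmesan: 2.5 cup × 22/3 × 100 g/cup ÷ 28.35 g/oz ≈ 65 oz

firm tofu: 7333 g; coconut milk: 4950 g; soy sauce: 117 g; couscous: 3227 g; grated parmesan: 65 oz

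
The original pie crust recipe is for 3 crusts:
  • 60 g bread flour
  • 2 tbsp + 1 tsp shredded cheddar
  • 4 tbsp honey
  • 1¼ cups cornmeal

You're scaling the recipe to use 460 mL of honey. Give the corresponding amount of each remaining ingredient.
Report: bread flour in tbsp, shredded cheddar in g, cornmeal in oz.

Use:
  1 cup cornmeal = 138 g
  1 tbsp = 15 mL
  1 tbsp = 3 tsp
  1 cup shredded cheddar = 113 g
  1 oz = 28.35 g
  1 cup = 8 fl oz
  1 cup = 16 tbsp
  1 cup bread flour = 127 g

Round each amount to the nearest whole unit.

The original recipe has 60 mL of honey, so the scaling factor is 460 ÷ 60 = 23/3.
bread flour: 60 g × 23/3 ÷ 127 g/cup × 16 tbsp/cup ≈ 58 tbsp
shredded cheddar: (2 tbsp + 1 tsp = 7/3 tbsp) × 23/3 ÷ 16 tbsp/cup × 113 g/cup ≈ 126 g
cornmeal: 1.25 cup × 23/3 × 138 g/cup ÷ 28.35 g/oz ≈ 47 oz

bread flour: 58 tbsp; shredded cheddar: 126 g; cornmeal: 47 oz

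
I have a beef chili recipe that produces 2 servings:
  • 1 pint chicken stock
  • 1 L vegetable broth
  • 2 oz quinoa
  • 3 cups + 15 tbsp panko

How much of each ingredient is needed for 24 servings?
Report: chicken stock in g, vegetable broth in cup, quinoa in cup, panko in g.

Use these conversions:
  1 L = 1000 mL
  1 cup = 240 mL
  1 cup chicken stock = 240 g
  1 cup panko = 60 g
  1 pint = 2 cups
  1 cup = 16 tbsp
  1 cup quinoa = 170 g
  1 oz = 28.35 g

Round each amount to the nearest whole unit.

chicken stock: 5760 g; vegetable broth: 50 cup; quinoa: 4 cup; panko: 2835 g

Scaling factor: 24/2 = 12.
chicken stock: 1 pint × 12 × 2 cup/pint × 240 g/cup = 5760 g
vegetable broth: 1 L × 12 × 1000 mL/L ÷ 240 mL/cup = 50 cup
quinoa: 2 oz × 12 × 28.35 g/oz ÷ 170 g/cup ≈ 4 cup
panko: (3 cup + 15 tbsp = 3.9375 cup) × 12 × 60 g/cup = 2835 g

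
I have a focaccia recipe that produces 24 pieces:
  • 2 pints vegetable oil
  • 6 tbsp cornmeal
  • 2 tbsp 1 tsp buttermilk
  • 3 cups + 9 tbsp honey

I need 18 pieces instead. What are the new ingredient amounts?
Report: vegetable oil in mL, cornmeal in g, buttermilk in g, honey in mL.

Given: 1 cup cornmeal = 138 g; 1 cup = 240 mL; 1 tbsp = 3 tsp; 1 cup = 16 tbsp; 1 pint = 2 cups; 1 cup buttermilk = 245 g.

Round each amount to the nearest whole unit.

Scaling factor: 18/24 = 3/4 = 0.75.
vegetable oil: 2 pint × 3/4 × 2 cup/pint × 240 mL/cup = 720 mL
cornmeal: 6 tbsp × 3/4 ÷ 16 tbsp/cup × 138 g/cup ≈ 39 g
buttermilk: (2 tbsp + 1 tsp = 7/3 tbsp) × 3/4 ÷ 16 tbsp/cup × 245 g/cup ≈ 27 g
honey: (3 cup + 9 tbsp = 3.5625 cup) × 3/4 × 240 mL/cup ≈ 641 mL

vegetable oil: 720 mL; cornmeal: 39 g; buttermilk: 27 g; honey: 641 mL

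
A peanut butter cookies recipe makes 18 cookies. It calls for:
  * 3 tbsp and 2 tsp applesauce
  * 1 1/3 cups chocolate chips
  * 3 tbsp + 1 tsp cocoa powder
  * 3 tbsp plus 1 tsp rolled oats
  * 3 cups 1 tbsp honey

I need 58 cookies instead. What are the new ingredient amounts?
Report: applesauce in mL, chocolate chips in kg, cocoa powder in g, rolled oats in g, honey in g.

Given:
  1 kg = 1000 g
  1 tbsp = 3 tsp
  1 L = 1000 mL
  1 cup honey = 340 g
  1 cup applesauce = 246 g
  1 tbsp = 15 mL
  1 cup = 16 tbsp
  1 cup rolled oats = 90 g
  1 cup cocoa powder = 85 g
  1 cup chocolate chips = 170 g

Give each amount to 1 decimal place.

Scaling factor: 58/18 = 29/9.
applesauce: (3 tbsp + 2 tsp = 11/3 tbsp) × 29/9 × 15 mL/tbsp ≈ 177.2 mL
chocolate chips: 4/3 cup × 29/9 × 170 g/cup ÷ 1000 g/kg ≈ 0.7 kg
cocoa powder: (3 tbsp + 1 tsp = 10/3 tbsp) × 29/9 ÷ 16 tbsp/cup × 85 g/cup ≈ 57.1 g
rolled oats: (3 tbsp + 1 tsp = 10/3 tbsp) × 29/9 ÷ 16 tbsp/cup × 90 g/cup ≈ 60.4 g
honey: (3 cup + 1 tbsp = 3.0625 cup) × 29/9 × 340 g/cup ≈ 3355.1 g

applesauce: 177.2 mL; chocolate chips: 0.7 kg; cocoa powder: 57.1 g; rolled oats: 60.4 g; honey: 3355.1 g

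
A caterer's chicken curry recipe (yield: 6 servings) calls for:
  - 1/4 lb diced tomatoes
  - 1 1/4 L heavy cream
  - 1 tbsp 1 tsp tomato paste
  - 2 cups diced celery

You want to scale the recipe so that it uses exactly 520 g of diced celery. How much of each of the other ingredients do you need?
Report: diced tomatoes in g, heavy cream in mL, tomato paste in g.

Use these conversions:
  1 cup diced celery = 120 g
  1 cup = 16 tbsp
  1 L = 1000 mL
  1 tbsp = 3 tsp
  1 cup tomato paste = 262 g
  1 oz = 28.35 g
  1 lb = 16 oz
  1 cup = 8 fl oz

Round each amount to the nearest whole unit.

The original recipe has 240 g of diced celery, so the scaling factor is 520 ÷ 240 = 13/6.
diced tomatoes: 0.25 lb × 13/6 × 16 oz/lb × 28.35 g/oz ≈ 246 g
heavy cream: 1.25 L × 13/6 × 1000 mL/L ≈ 2708 mL
tomato paste: (1 tbsp + 1 tsp = 4/3 tbsp) × 13/6 ÷ 16 tbsp/cup × 262 g/cup ≈ 47 g

diced tomatoes: 246 g; heavy cream: 2708 mL; tomato paste: 47 g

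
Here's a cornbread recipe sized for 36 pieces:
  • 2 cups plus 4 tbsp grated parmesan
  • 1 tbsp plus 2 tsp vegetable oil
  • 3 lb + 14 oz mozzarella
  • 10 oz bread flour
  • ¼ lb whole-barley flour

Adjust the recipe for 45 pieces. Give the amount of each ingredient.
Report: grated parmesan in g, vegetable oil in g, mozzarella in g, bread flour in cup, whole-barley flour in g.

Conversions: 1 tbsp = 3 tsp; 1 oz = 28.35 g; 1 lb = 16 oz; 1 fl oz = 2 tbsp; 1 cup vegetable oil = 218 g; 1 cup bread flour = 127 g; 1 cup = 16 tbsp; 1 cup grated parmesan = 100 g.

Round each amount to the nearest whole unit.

Scaling factor: 45/36 = 5/4 = 1.25.
grated parmesan: (2 cup + 4 tbsp = 2.25 cup) × 5/4 × 100 g/cup ≈ 281 g
vegetable oil: (1 tbsp + 2 tsp = 5/3 tbsp) × 5/4 ÷ 16 tbsp/cup × 218 g/cup ≈ 28 g
mozzarella: (3 lb + 14 oz = 3.875 lb) × 5/4 × 16 oz/lb × 28.35 g/oz ≈ 2197 g
bread flour: 10 oz × 5/4 × 28.35 g/oz ÷ 127 g/cup ≈ 3 cup
whole-barley flour: 0.25 lb × 5/4 × 16 oz/lb × 28.35 g/oz ≈ 142 g

grated parmesan: 281 g; vegetable oil: 28 g; mozzarella: 2197 g; bread flour: 3 cup; whole-barley flour: 142 g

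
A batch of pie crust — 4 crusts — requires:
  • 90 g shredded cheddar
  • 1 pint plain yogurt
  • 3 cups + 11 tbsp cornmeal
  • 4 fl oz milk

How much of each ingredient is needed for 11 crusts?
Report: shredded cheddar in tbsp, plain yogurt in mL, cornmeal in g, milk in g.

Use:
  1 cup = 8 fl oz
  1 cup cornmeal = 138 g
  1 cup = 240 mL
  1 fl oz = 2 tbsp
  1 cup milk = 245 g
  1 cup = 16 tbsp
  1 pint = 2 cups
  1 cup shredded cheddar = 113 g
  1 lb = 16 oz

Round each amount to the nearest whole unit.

shredded cheddar: 35 tbsp; plain yogurt: 1320 mL; cornmeal: 1399 g; milk: 337 g

Scaling factor: 11/4 = 2.75.
shredded cheddar: 90 g × 11/4 ÷ 113 g/cup × 16 tbsp/cup ≈ 35 tbsp
plain yogurt: 1 pint × 11/4 × 2 cup/pint × 240 mL/cup = 1320 mL
cornmeal: (3 cup + 11 tbsp = 3.6875 cup) × 11/4 × 138 g/cup ≈ 1399 g
milk: 4 fl oz × 11/4 ÷ 8 fl oz/cup × 245 g/cup ≈ 337 g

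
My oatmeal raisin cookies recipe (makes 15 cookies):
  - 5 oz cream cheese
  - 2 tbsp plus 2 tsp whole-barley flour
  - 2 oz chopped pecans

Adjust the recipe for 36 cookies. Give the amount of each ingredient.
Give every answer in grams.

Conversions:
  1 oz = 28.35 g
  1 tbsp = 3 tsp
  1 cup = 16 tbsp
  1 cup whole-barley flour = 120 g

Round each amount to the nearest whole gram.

cream cheese: 340 g; whole-barley flour: 48 g; chopped pecans: 136 g

Scaling factor: 36/15 = 12/5 = 2.4.
cream cheese: 5 oz × 12/5 × 28.35 g/oz ≈ 340 g
whole-barley flour: (2 tbsp + 2 tsp = 8/3 tbsp) × 12/5 ÷ 16 tbsp/cup × 120 g/cup = 48 g
chopped pecans: 2 oz × 12/5 × 28.35 g/oz ≈ 136 g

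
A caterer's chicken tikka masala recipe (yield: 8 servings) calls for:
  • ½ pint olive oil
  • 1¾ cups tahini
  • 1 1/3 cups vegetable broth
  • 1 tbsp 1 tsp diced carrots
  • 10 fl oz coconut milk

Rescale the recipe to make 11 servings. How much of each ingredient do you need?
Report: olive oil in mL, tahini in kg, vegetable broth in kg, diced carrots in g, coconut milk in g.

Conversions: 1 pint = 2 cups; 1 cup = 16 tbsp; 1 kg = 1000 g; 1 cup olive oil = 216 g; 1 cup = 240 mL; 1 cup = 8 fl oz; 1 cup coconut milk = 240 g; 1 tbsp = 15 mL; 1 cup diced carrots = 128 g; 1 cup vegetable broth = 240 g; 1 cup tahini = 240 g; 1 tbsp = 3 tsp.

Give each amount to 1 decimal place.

olive oil: 330.0 mL; tahini: 0.6 kg; vegetable broth: 0.4 kg; diced carrots: 14.7 g; coconut milk: 412.5 g

Scaling factor: 11/8 = 1.375.
olive oil: 0.5 pint × 11/8 × 2 cup/pint × 240 mL/cup = 330.0 mL
tahini: 1.75 cup × 11/8 × 240 g/cup ÷ 1000 g/kg ≈ 0.6 kg
vegetable broth: 4/3 cup × 11/8 × 240 g/cup ÷ 1000 g/kg ≈ 0.4 kg
diced carrots: (1 tbsp + 1 tsp = 4/3 tbsp) × 11/8 ÷ 16 tbsp/cup × 128 g/cup ≈ 14.7 g
coconut milk: 10 fl oz × 11/8 ÷ 8 fl oz/cup × 240 g/cup = 412.5 g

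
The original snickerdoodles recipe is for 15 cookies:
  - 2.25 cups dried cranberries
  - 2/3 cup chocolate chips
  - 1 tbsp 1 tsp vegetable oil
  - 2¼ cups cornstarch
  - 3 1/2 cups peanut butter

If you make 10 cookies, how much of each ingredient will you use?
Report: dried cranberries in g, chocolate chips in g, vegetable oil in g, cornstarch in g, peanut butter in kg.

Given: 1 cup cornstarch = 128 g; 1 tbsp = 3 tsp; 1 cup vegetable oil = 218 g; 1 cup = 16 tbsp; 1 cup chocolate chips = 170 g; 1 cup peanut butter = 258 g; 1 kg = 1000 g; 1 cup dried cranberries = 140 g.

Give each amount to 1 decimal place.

dried cranberries: 210.0 g; chocolate chips: 75.6 g; vegetable oil: 12.1 g; cornstarch: 192.0 g; peanut butter: 0.6 kg

Scaling factor: 10/15 = 2/3.
dried cranberries: 2.25 cup × 2/3 × 140 g/cup = 210.0 g
chocolate chips: 2/3 cup × 2/3 × 170 g/cup ≈ 75.6 g
vegetable oil: (1 tbsp + 1 tsp = 4/3 tbsp) × 2/3 ÷ 16 tbsp/cup × 218 g/cup ≈ 12.1 g
cornstarch: 2.25 cup × 2/3 × 128 g/cup = 192.0 g
peanut butter: 3.5 cup × 2/3 × 258 g/cup ÷ 1000 g/kg ≈ 0.6 kg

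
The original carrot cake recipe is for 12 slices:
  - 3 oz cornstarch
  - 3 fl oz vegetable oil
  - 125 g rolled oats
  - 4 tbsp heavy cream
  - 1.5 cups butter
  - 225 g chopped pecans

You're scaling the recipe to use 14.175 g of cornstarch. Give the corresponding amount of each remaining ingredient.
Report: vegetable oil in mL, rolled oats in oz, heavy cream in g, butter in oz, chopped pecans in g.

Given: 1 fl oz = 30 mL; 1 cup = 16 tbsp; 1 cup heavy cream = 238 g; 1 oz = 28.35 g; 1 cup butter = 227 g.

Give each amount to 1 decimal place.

The original recipe has 85.05 g of cornstarch, so the scaling factor is 14.175 ÷ 85.05 = 1/6.
vegetable oil: 3 fl oz × 1/6 × 30 mL/fl oz = 15.0 mL
rolled oats: 125 g × 1/6 ÷ 28.35 g/oz ≈ 0.7 oz
heavy cream: 4 tbsp × 1/6 ÷ 16 tbsp/cup × 238 g/cup ≈ 9.9 g
butter: 1.5 cup × 1/6 × 227 g/cup ÷ 28.35 g/oz ≈ 2.0 oz
chopped pecans: 225 g × 1/6 = 37.5 g

vegetable oil: 15.0 mL; rolled oats: 0.7 oz; heavy cream: 9.9 g; butter: 2.0 oz; chopped pecans: 37.5 g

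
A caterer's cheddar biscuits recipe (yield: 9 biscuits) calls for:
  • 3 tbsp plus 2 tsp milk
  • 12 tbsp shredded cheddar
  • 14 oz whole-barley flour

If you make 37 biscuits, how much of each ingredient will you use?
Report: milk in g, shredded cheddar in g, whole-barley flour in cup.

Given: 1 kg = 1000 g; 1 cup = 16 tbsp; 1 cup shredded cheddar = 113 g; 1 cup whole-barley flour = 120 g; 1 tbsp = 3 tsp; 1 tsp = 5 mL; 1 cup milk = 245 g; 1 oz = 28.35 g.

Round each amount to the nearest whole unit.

Scaling factor: 37/9.
milk: (3 tbsp + 2 tsp = 11/3 tbsp) × 37/9 ÷ 16 tbsp/cup × 245 g/cup ≈ 231 g
shredded cheddar: 12 tbsp × 37/9 ÷ 16 tbsp/cup × 113 g/cup ≈ 348 g
whole-barley flour: 14 oz × 37/9 × 28.35 g/oz ÷ 120 g/cup ≈ 14 cup

milk: 231 g; shredded cheddar: 348 g; whole-barley flour: 14 cup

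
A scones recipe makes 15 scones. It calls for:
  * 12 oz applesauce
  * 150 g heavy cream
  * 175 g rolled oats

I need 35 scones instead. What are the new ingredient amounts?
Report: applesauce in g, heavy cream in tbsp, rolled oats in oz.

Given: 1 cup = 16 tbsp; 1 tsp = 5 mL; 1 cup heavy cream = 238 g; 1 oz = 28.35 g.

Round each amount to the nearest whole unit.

applesauce: 794 g; heavy cream: 24 tbsp; rolled oats: 14 oz

Scaling factor: 35/15 = 7/3.
applesauce: 12 oz × 7/3 × 28.35 g/oz ≈ 794 g
heavy cream: 150 g × 7/3 ÷ 238 g/cup × 16 tbsp/cup ≈ 24 tbsp
rolled oats: 175 g × 7/3 ÷ 28.35 g/oz ≈ 14 oz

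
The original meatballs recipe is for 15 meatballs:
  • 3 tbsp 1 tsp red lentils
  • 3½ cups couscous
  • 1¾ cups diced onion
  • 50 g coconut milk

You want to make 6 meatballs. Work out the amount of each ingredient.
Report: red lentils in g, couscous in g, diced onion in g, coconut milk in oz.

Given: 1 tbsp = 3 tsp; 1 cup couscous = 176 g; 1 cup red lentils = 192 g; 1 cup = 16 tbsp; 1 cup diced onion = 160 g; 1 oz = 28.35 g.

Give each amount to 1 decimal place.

red lentils: 16.0 g; couscous: 246.4 g; diced onion: 112.0 g; coconut milk: 0.7 oz

Scaling factor: 6/15 = 2/5 = 0.4.
red lentils: (3 tbsp + 1 tsp = 10/3 tbsp) × 2/5 ÷ 16 tbsp/cup × 192 g/cup = 16.0 g
couscous: 3.5 cup × 2/5 × 176 g/cup = 246.4 g
diced onion: 1.75 cup × 2/5 × 160 g/cup = 112.0 g
coconut milk: 50 g × 2/5 ÷ 28.35 g/oz ≈ 0.7 oz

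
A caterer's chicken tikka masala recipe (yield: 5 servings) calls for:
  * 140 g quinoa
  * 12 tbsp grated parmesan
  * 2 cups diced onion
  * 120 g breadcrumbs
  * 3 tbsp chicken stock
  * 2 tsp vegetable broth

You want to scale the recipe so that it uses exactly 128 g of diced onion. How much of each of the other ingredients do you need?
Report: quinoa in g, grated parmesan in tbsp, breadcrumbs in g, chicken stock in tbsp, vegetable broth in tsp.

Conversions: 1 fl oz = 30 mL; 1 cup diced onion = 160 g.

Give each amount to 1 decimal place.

quinoa: 56.0 g; grated parmesan: 4.8 tbsp; breadcrumbs: 48.0 g; chicken stock: 1.2 tbsp; vegetable broth: 0.8 tsp

The original recipe has 320 g of diced onion, so the scaling factor is 128 ÷ 320 = 2/5 = 0.4.
quinoa: 140 g × 2/5 = 56.0 g
grated parmesan: 12 tbsp × 2/5 = 4.8 tbsp
breadcrumbs: 120 g × 2/5 = 48.0 g
chicken stock: 3 tbsp × 2/5 = 1.2 tbsp
vegetable broth: 2 tsp × 2/5 = 0.8 tsp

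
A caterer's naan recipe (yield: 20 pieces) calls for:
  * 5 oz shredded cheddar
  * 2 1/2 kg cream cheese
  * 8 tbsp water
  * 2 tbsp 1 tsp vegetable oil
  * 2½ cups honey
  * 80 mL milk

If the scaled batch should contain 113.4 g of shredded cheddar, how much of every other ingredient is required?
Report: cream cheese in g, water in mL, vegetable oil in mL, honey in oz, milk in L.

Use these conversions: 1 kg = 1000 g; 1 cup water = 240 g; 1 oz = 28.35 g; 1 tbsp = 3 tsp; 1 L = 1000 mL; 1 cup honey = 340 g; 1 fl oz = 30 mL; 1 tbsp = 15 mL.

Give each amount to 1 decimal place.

The original recipe has 141.75 g of shredded cheddar, so the scaling factor is 113.4 ÷ 141.75 = 4/5 = 0.8.
cream cheese: 2.5 kg × 4/5 × 1000 g/kg = 2000.0 g
water: 8 tbsp × 4/5 × 15 mL/tbsp = 96.0 mL
vegetable oil: (2 tbsp + 1 tsp = 7/3 tbsp) × 4/5 × 15 mL/tbsp = 28.0 mL
honey: 2.5 cup × 4/5 × 340 g/cup ÷ 28.35 g/oz ≈ 24.0 oz
milk: 80 mL × 4/5 ÷ 1000 mL/L ≈ 0.1 L

cream cheese: 2000.0 g; water: 96.0 mL; vegetable oil: 28.0 mL; honey: 24.0 oz; milk: 0.1 L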